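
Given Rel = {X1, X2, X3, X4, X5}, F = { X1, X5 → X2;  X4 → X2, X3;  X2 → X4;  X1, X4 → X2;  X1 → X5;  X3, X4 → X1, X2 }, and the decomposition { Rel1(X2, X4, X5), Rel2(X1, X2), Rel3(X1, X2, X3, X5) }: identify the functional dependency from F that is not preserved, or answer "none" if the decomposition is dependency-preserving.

X1, X5 → X2 lies within Rel3.
X4 → X2, X3: restricted closure across fragments reaches X2, X3.
X2 → X4 lies within Rel1.
X1, X4 → X2: restricted closure across fragments reaches X2.
X1 → X5 lies within Rel3.
X3, X4 → X1, X2: restricted closure across fragments reaches X1, X2.
Every dependency is enforceable on the fragments, so the decomposition is dependency-preserving.

none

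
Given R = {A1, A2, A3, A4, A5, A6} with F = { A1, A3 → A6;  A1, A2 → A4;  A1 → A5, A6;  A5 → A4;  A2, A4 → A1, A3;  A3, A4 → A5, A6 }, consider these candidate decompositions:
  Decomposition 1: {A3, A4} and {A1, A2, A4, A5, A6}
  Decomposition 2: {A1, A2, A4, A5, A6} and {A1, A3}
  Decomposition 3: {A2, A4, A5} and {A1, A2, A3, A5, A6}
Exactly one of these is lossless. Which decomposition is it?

Decomposition 3

Decomposition 1: common = {A4}, closure = {A4} → lossy.
Decomposition 2: common = {A1}, closure = {A1, A4, A5, A6} → lossy.
Decomposition 3: common = {A2, A5}, closure = {A1, A2, A3, A4, A5, A6} → lossless.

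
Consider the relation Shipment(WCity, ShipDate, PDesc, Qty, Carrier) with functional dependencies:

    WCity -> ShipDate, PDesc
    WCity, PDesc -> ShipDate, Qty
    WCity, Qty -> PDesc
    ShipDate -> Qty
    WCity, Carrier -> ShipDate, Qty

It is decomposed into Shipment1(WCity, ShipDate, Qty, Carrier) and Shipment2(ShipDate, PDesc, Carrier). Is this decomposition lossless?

No

Common attributes: Shipment1 ∩ Shipment2 = {ShipDate, Carrier}.
Closure of {ShipDate, Carrier}: ShipDate → Qty applies, adding Qty. So (ShipDate, Carrier)⁺ = {ShipDate, Qty, Carrier}.
The closure contains neither all of Shipment1 = {WCity, ShipDate, Qty, Carrier} nor all of Shipment2 = {ShipDate, PDesc, Carrier}, so the common attributes are not a superkey of either fragment. The join is lossy.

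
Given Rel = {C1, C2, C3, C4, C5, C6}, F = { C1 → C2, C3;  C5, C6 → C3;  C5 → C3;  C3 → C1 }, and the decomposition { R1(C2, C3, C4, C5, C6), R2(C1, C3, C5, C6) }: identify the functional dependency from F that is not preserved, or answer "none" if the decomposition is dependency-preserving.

C1 → C2, C3: restricted closure across fragments reaches C2, C3.
C5, C6 → C3 lies within R1.
C5 → C3 lies within R1.
C3 → C1 lies within R2.
Every dependency is enforceable on the fragments, so the decomposition is dependency-preserving.

none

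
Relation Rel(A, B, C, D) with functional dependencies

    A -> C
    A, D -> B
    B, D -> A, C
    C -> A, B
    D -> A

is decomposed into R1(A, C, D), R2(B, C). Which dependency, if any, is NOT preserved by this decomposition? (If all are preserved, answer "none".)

A → C lies within R1.
A, D → B: restricted closure across fragments reaches B.
B, D → A, C: restricted closure across fragments reaches A, C.
C → A, B: restricted closure across fragments reaches A, B.
D → A lies within R1.
Every dependency is enforceable on the fragments, so the decomposition is dependency-preserving.

none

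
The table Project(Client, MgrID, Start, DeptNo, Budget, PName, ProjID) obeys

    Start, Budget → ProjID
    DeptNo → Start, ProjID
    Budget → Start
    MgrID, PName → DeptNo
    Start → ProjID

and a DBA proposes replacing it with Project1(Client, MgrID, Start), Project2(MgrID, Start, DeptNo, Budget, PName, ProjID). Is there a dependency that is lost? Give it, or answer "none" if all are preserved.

none

Start, Budget → ProjID lies within Project2.
DeptNo → Start, ProjID lies within Project2.
Budget → Start lies within Project2.
MgrID, PName → DeptNo lies within Project2.
Start → ProjID lies within Project2.
Every dependency is enforceable on the fragments, so the decomposition is dependency-preserving.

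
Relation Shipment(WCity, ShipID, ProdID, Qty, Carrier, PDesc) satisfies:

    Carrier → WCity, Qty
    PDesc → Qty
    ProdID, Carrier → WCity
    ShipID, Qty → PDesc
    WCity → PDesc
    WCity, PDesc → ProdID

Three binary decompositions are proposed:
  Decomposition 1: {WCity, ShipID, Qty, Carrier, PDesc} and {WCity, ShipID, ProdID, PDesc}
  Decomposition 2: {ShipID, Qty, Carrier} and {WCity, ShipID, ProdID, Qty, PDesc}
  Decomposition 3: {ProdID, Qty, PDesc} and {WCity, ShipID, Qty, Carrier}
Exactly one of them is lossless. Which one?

Decomposition 1

Decomposition 1: common = {WCity, ShipID, PDesc}, closure = {WCity, ShipID, ProdID, Qty, PDesc} → lossless.
Decomposition 2: common = {ShipID, Qty}, closure = {ShipID, Qty, PDesc} → lossy.
Decomposition 3: common = {Qty}, closure = {Qty} → lossy.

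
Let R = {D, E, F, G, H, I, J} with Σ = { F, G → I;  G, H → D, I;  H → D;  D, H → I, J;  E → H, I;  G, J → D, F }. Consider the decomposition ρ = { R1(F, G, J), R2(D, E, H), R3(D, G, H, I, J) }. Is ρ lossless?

Chase test. Columns are D, E, F, G, H, I, J; row i has aⱼ where attribute j ∈ Ri, else bᵢⱼ.
Initial tableau (one row per fragment):
  row 1: b11 b12 a3 a4 b15 b16 a7
  row 2: a1 a2 b23 b24 a5 b26 b27
  row 3: a1 b32 b33 a4 a5 a6 a7
Rows 2 and 3 agree on D, H; apply D, H→I, J and equate their I, J entries.
Rows 1 and 3 agree on G, J; apply G, J→D, F and equate their D, F entries.
Rows 1 and 3 agree on F, G; apply F, G→I and equate their I entries.
No row becomes fully distinguished — the join is lossy.

No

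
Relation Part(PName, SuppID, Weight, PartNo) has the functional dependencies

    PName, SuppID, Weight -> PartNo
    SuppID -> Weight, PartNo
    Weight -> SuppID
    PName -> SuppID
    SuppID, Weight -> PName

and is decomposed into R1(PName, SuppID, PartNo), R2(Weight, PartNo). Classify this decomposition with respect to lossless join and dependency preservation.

lossy and not dependency-preserving

Lossless test: (PartNo)⁺ = {PartNo}, which is a superkey of neither fragment — lossy.
Dependency preservation: the restricted closure of {SuppID} across the fragments never reaches {Weight, PartNo}, so SuppID → Weight, PartNo cannot be enforced without a join — not preserved.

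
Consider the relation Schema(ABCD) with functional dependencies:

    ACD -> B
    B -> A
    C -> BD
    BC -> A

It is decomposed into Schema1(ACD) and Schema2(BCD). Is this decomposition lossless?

Common attributes: Schema1 ∩ Schema2 = {CD}.
Closure of {CD}: C → BD applies, adding B; BC → A applies, adding A. So (CD)⁺ = {ABCD}.
This closure contains every attribute of Schema1, so Schema1 ∩ Schema2 → Schema1. The join is lossless.

Yes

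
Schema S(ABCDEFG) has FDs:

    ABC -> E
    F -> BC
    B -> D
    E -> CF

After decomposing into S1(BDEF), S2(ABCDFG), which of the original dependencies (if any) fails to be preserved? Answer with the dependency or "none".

ABC -> E

Check ABC → E: no single fragment contains all of {ABCE}, and the restricted closure of {ABC} across the fragments never reaches {E}.
F → BC is preserved.
B → D is preserved.
E → CF is preserved.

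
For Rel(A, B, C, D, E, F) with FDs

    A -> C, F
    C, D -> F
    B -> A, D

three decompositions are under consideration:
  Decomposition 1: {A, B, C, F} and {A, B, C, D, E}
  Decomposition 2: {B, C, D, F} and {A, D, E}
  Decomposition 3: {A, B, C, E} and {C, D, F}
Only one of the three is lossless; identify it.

Decomposition 1: common = {A, B, C}, closure = {A, B, C, D, F} → lossless.
Decomposition 2: common = {D}, closure = {D} → lossy.
Decomposition 3: common = {C}, closure = {C} → lossy.

Decomposition 1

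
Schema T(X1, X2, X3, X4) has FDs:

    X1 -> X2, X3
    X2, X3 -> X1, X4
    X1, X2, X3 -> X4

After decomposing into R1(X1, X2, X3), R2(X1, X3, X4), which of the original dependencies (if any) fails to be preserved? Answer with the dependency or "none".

none

X1 → X2, X3 lies within R1.
X2, X3 → X1, X4: restricted closure across fragments reaches X1, X4.
X1, X2, X3 → X4: restricted closure across fragments reaches X4.
Every dependency is enforceable on the fragments, so the decomposition is dependency-preserving.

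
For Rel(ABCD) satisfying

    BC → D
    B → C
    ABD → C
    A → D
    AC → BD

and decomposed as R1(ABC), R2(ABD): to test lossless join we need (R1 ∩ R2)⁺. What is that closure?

R1 ∩ R2 = {AB}.
B → C applies, adding C
A → D applies, adding D
Closure: {ABCD}.

ABCD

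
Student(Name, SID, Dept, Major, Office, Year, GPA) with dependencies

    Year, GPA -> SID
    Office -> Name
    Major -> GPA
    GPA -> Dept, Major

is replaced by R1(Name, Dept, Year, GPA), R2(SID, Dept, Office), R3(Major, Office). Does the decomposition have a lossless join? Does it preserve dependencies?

lossy and not dependency-preserving

Lossless test (chase): Rows 2 and 3 agree on Office; apply Office→Name and equate their Name entries. No row becomes fully distinguished — the join is lossy.
Dependency preservation: the restricted closure of {Year, GPA} across the fragments never reaches {SID}, so Year, GPA → SID cannot be enforced without a join — not preserved.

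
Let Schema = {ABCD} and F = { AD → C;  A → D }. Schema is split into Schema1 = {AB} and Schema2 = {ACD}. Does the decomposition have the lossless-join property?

Common attributes: Schema1 ∩ Schema2 = {A}.
Closure of {A}: A → D applies, adding D; AD → C applies, adding C. So (A)⁺ = {ACD}.
This closure contains every attribute of Schema2, so Schema1 ∩ Schema2 → Schema2. The join is lossless.

Yes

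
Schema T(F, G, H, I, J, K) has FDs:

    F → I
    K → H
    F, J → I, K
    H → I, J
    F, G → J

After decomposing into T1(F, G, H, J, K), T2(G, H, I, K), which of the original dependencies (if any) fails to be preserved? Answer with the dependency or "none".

F → I

Check F → I: no single fragment contains all of {F, I}, and the restricted closure of {F} across the fragments never reaches {I}.
K → H is preserved.
F, J → I, K is preserved.
H → I, J is preserved.
F, G → J is preserved.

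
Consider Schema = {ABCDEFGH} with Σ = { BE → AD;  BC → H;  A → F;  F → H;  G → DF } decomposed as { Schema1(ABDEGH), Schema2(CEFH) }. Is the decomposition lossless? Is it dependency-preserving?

lossy and not dependency-preserving

Lossless test: (EH)⁺ = {EH}, which is a superkey of neither fragment — lossy.
Dependency preservation: the restricted closure of {BC} across the fragments never reaches {H}, so BC → H cannot be enforced without a join — not preserved.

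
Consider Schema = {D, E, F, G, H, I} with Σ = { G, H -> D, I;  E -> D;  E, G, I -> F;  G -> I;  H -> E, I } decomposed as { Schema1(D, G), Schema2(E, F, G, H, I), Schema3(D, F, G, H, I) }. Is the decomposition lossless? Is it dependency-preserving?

Lossless test (chase): Rows 2 and 3 agree on G, H; apply G, H→D, I and equate their D, I entries. Rows 1 and 2 agree on G; apply G→I and equate their I entries. Rows 2 and 3 agree on H; apply H→E, I and equate their E, I entries. Row 2 is now all distinguished symbols — the join is lossless.
Dependency preservation: the restricted closure of {E} across the fragments never reaches {D}, so E → D cannot be enforced without a join — not preserved.

lossless but not dependency-preserving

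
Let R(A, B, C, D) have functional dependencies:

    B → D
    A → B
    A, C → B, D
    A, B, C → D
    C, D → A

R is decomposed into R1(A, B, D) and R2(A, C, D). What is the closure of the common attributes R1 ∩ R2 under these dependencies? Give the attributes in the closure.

A, B, D

R1 ∩ R2 = {A, D}.
A → B applies, adding B
Closure: {A, B, D}.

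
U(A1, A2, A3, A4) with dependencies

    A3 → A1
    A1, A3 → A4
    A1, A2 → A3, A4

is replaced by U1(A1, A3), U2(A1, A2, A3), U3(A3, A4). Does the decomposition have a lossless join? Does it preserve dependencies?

lossless and dependency-preserving

Lossless test (chase): Rows 1 and 3 agree on A3; apply A3→A1 and equate their A1 entries. Rows 1 and 2 agree on A1, A3; apply A1, A3→A4 and equate their A4 entries. Rows 1 and 3 agree on A1, A3; apply A1, A3→A4 and equate their A4 entries. Row 2 is now all distinguished symbols — the join is lossless.
Dependency preservation: A1, A3 → A4; A1, A2 → A3, A4 are not contained in any single fragment, but the restricted closure of each left-hand side across the fragments still reaches the right-hand side; the remaining FDs each lie inside some fragment. All dependencies are preserved.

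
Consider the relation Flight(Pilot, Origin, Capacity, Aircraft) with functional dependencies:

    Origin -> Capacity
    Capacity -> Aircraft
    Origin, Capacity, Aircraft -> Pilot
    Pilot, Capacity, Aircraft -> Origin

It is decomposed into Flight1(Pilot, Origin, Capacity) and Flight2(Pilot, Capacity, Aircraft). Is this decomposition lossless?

Common attributes: Flight1 ∩ Flight2 = {Pilot, Capacity}.
Closure of {Pilot, Capacity}: Capacity → Aircraft applies, adding Aircraft; Pilot, Capacity, Aircraft → Origin applies, adding Origin. So (Pilot, Capacity)⁺ = {Pilot, Origin, Capacity, Aircraft}.
This closure contains every attribute of Flight1, so Flight1 ∩ Flight2 → Flight1. The join is lossless.

Yes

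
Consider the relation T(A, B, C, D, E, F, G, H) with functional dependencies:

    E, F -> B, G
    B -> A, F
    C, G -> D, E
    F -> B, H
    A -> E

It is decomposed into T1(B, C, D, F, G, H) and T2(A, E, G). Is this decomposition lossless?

No

Common attributes: T1 ∩ T2 = {G}.
No dependency enlarges {G}, so (G)⁺ = {G}.
The closure contains neither all of T1 = {B, C, D, F, G, H} nor all of T2 = {A, E, G}, so the common attributes are not a superkey of either fragment. The join is lossy.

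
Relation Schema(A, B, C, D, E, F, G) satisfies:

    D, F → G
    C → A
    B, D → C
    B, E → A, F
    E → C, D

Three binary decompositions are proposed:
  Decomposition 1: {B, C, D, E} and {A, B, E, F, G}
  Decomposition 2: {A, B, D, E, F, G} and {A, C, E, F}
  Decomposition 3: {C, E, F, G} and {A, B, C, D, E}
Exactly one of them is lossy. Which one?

Decomposition 3

Decomposition 1: common = {B, E}, closure = {A, B, C, D, E, F, G} → lossless.
Decomposition 2: common = {A, E, F}, closure = {A, C, D, E, F, G} → lossless.
Decomposition 3: common = {C, E}, closure = {A, C, D, E} → lossy.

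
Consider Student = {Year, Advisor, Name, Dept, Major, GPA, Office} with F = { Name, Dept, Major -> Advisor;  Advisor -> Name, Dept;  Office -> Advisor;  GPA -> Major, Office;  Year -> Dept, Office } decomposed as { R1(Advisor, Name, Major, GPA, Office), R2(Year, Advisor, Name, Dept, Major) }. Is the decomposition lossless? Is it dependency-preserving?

lossy and not dependency-preserving

Lossless test: (Advisor, Name, Major)⁺ = {Advisor, Name, Dept, Major}, which is a superkey of neither fragment — lossy.
Dependency preservation: the restricted closure of {Year} across the fragments never reaches {Dept, Office}, so Year → Dept, Office cannot be enforced without a join — not preserved.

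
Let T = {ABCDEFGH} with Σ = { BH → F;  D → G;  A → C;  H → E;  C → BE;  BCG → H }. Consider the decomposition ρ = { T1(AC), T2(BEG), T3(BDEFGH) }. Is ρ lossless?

No

Chase test. Columns are ABCDEFGH; row i has aⱼ where attribute j ∈ Ti, else bᵢⱼ.
Initial tableau (one row per fragment):
  row 1: a1 b12 a3 b14 b15 b16 b17 b18
  row 2: b21 a2 b23 b24 a5 b26 a7 b28
  row 3: b31 a2 b33 a4 a5 a6 a7 a8
No row becomes fully distinguished — the join is lossy.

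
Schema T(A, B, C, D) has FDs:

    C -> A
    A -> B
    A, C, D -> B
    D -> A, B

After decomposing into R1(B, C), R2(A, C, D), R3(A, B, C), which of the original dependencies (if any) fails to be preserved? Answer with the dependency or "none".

C → A lies within R2.
A → B lies within R3.
A, C, D → B: restricted closure across fragments reaches B.
D → A, B: restricted closure across fragments reaches A, B.
Every dependency is enforceable on the fragments, so the decomposition is dependency-preserving.

none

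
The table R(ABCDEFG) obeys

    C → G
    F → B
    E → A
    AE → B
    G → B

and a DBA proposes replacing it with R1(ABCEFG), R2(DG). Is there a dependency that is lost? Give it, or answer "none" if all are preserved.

none

C → G lies within R1.
F → B lies within R1.
E → A lies within R1.
AE → B lies within R1.
G → B lies within R1.
Every dependency is enforceable on the fragments, so the decomposition is dependency-preserving.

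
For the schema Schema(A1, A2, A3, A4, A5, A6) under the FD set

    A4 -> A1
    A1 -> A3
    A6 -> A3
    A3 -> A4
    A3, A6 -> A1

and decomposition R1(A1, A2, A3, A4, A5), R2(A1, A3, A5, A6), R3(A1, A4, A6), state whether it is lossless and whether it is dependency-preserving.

lossy but dependency-preserving

Lossless test (chase): Rows 1 and 3 agree on A1; apply A1→A3 and equate their A3 entries. Rows 1 and 2 agree on A3; apply A3→A4 and equate their A4 entries. No row becomes fully distinguished — the join is lossy.
Dependency preservation: every FD's attributes lie within a single fragment, so each can be enforced locally — preserved.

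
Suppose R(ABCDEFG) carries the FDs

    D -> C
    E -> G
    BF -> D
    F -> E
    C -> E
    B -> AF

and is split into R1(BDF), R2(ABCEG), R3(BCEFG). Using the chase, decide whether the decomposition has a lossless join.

Yes

Chase test. Columns are ABCDEFG; row i has aⱼ where attribute j ∈ Ri, else bᵢⱼ.
Initial tableau (one row per fragment):
  row 1: b11 a2 b13 a4 b15 a6 b17
  row 2: a1 a2 a3 b24 a5 b26 a7
  row 3: b31 a2 a3 b34 a5 a6 a7
Rows 1 and 3 agree on BF; apply BF→D and equate their D entries.
Rows 1 and 3 agree on F; apply F→E and equate their E entries.
Rows 1 and 2 agree on B; apply B→AF and equate their AF entries.
Rows 1 and 3 agree on B; apply B→AF and equate their AF entries.
Rows 1 and 3 agree on D; apply D→C and equate their C entries.
Rows 1 and 2 agree on E; apply E→G and equate their G entries.
Rows 1 and 2 agree on BF; apply BF→D and equate their D entries.
Row 1 is now all distinguished symbols — the join is lossless.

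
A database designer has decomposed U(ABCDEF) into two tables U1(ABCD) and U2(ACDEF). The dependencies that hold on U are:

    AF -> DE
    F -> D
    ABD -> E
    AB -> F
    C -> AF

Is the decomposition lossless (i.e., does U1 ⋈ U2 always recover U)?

Yes

Common attributes: U1 ∩ U2 = {ACD}.
Closure of {ACD}: C → AF applies, adding F; AF → DE applies, adding E. So (ACD)⁺ = {ACDEF}.
This closure contains every attribute of U2, so U1 ∩ U2 → U2. The join is lossless.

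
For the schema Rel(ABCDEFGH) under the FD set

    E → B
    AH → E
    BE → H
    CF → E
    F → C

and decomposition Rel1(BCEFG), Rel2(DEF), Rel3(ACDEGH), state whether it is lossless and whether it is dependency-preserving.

lossy but dependency-preserving

Lossless test (chase): Rows 1 and 2 agree on E; apply E→B and equate their B entries. Rows 1 and 3 agree on E; apply E→B and equate their B entries. Rows 1 and 2 agree on BE; apply BE→H and equate their H entries. Rows 1 and 3 agree on BE; apply BE→H and equate their H entries. Rows 1 and 2 agree on F; apply F→C and equate their C entries. No row becomes fully distinguished — the join is lossy.
Dependency preservation: BE → H is not contained in any single fragment, but the restricted closure of its left-hand side across the fragments still reaches the right-hand side; the remaining FDs each lie inside some fragment. All dependencies are preserved.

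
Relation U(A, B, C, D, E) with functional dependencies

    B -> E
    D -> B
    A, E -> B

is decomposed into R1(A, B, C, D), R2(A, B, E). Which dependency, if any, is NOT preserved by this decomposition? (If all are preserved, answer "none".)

B → E lies within R2.
D → B lies within R1.
A, E → B lies within R2.
Every dependency is enforceable on the fragments, so the decomposition is dependency-preserving.

none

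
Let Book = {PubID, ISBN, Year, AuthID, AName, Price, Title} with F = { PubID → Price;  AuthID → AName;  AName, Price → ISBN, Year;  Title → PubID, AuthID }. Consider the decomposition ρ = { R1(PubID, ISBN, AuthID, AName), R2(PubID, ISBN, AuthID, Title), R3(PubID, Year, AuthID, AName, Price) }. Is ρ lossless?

Yes

Chase test. Columns are PubID, ISBN, Year, AuthID, AName, Price, Title; row i has aⱼ where attribute j ∈ Ri, else bᵢⱼ.
Initial tableau (one row per fragment):
  row 1: a1 a2 b13 a4 a5 b16 b17
  row 2: a1 a2 b23 a4 b25 b26 a7
  row 3: a1 b32 a3 a4 a5 a6 b37
Rows 1 and 2 agree on PubID; apply PubID→Price and equate their Price entries.
Rows 1 and 3 agree on PubID; apply PubID→Price and equate their Price entries.
Rows 1 and 2 agree on AuthID; apply AuthID→AName and equate their AName entries.
Rows 1 and 2 agree on AName, Price; apply AName, Price→ISBN, Year and equate their ISBN, Year entries.
Rows 1 and 3 agree on AName, Price; apply AName, Price→ISBN, Year and equate their ISBN, Year entries.
Row 2 is now all distinguished symbols — the join is lossless.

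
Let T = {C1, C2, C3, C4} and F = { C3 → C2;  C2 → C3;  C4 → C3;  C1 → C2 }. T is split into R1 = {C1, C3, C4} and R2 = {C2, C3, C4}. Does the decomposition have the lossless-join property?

Common attributes: R1 ∩ R2 = {C3, C4}.
Closure of {C3, C4}: C3 → C2 applies, adding C2. So (C3, C4)⁺ = {C2, C3, C4}.
This closure contains every attribute of R2, so R1 ∩ R2 → R2. The join is lossless.

Yes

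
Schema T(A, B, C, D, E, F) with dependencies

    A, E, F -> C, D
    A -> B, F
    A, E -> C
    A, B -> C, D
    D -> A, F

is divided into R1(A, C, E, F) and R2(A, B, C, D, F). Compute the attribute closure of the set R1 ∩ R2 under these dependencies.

R1 ∩ R2 = {A, C, F}.
A → B, F applies, adding B
A, B → C, D applies, adding D
Closure: {A, B, C, D, F}.

A, B, C, D, F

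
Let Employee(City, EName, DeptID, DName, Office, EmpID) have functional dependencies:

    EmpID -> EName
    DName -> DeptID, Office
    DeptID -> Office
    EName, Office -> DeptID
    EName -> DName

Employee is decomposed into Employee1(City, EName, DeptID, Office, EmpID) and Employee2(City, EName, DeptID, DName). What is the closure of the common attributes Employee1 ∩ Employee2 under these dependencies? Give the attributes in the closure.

Employee1 ∩ Employee2 = {City, EName, DeptID}.
DeptID → Office applies, adding Office
EName → DName applies, adding DName
Closure: {City, EName, DeptID, DName, Office}.

City, EName, DeptID, DName, Office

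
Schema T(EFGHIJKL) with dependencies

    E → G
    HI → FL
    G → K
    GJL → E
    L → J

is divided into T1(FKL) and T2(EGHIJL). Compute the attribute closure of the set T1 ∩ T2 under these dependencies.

T1 ∩ T2 = {L}.
L → J applies, adding J
Closure: {JL}.

JL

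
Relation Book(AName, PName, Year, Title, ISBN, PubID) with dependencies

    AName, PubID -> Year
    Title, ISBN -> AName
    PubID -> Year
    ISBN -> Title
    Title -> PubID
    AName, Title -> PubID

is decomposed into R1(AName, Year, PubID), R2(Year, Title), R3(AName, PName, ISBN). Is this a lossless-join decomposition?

Chase test. Columns are AName, PName, Year, Title, ISBN, PubID; row i has aⱼ where attribute j ∈ Ri, else bᵢⱼ.
Initial tableau (one row per fragment):
  row 1: a1 b12 a3 b14 b15 a6
  row 2: b21 b22 a3 a4 b25 b26
  row 3: a1 a2 b33 b34 a5 b36
No row becomes fully distinguished — the join is lossy.

No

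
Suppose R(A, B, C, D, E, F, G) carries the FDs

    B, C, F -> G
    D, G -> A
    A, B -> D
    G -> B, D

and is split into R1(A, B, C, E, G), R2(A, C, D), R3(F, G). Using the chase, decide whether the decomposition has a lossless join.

Chase test. Columns are A, B, C, D, E, F, G; row i has aⱼ where attribute j ∈ Ri, else bᵢⱼ.
Initial tableau (one row per fragment):
  row 1: a1 a2 a3 b14 a5 b16 a7
  row 2: a1 b22 a3 a4 b25 b26 b27
  row 3: b31 b32 b33 b34 b35 a6 a7
Rows 1 and 3 agree on G; apply G→B, D and equate their B, D entries.
Rows 1 and 3 agree on D, G; apply D, G→A and equate their A entries.
No row becomes fully distinguished — the join is lossy.

No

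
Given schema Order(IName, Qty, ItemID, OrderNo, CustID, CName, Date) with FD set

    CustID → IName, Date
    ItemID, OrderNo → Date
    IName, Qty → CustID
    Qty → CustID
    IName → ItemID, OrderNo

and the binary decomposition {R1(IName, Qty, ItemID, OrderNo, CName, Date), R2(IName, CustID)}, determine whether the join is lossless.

No

Common attributes: R1 ∩ R2 = {IName}.
Closure of {IName}: IName → ItemID, OrderNo applies, adding ItemID, OrderNo; ItemID, OrderNo → Date applies, adding Date. So (IName)⁺ = {IName, ItemID, OrderNo, Date}.
The closure contains neither all of R1 = {IName, Qty, ItemID, OrderNo, CName, Date} nor all of R2 = {IName, CustID}, so the common attributes are not a superkey of either fragment. The join is lossy.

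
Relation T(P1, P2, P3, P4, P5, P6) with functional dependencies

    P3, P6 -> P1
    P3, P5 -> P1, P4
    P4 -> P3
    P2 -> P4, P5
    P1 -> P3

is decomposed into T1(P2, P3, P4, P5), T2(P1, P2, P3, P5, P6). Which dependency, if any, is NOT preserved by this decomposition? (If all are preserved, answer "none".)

none

P3, P6 → P1 lies within T2.
P3, P5 → P1, P4: restricted closure across fragments reaches P1, P4.
P4 → P3 lies within T1.
P2 → P4, P5 lies within T1.
P1 → P3 lies within T2.
Every dependency is enforceable on the fragments, so the decomposition is dependency-preserving.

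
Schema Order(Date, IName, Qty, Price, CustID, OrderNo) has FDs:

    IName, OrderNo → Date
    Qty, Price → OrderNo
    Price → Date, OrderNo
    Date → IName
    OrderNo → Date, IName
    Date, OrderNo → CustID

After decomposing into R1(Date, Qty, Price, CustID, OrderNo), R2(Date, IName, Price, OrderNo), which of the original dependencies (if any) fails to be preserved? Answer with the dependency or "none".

none

IName, OrderNo → Date lies within R2.
Qty, Price → OrderNo lies within R1.
Price → Date, OrderNo lies within R1.
Date → IName lies within R2.
OrderNo → Date, IName lies within R2.
Date, OrderNo → CustID lies within R1.
Every dependency is enforceable on the fragments, so the decomposition is dependency-preserving.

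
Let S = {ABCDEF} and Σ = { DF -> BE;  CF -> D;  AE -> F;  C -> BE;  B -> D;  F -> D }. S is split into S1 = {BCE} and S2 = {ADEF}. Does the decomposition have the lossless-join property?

No

Common attributes: S1 ∩ S2 = {E}.
No dependency enlarges {E}, so (E)⁺ = {E}.
The closure contains neither all of S1 = {BCE} nor all of S2 = {ADEF}, so the common attributes are not a superkey of either fragment. The join is lossy.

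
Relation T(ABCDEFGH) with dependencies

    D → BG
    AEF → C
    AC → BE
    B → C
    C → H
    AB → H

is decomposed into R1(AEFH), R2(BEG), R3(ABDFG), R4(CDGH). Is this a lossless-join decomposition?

No

Chase test. Columns are ABCDEFGH; row i has aⱼ where attribute j ∈ Ri, else bᵢⱼ.
Initial tableau (one row per fragment):
  row 1: a1 b12 b13 b14 a5 a6 b17 a8
  row 2: b21 a2 b23 b24 a5 b26 a7 b28
  row 3: a1 a2 b33 a4 b35 a6 a7 b38
  row 4: b41 b42 a3 a4 b45 b46 a7 a8
Rows 3 and 4 agree on D; apply D→BG and equate their BG entries.
Rows 2 and 3 agree on B; apply B→C and equate their C entries.
Rows 2 and 4 agree on B; apply B→C and equate their C entries.
Rows 2 and 3 agree on C; apply C→H and equate their H entries.
Rows 2 and 4 agree on C; apply C→H and equate their H entries.
No row becomes fully distinguished — the join is lossy.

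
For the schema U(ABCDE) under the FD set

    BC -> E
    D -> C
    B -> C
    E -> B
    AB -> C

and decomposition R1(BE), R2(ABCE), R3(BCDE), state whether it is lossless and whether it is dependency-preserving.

Lossless test (chase): Rows 1 and 2 agree on B; apply B→C and equate their C entries. No row becomes fully distinguished — the join is lossy.
Dependency preservation: every FD's attributes lie within a single fragment, so each can be enforced locally — preserved.

lossy but dependency-preserving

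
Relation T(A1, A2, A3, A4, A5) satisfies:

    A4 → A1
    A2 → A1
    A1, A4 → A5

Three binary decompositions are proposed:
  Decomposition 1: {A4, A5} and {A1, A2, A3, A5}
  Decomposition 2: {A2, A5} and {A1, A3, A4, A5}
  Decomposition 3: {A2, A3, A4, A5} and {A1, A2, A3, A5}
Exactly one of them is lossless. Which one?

Decomposition 3

Decomposition 1: common = {A5}, closure = {A5} → lossy.
Decomposition 2: common = {A5}, closure = {A5} → lossy.
Decomposition 3: common = {A2, A3, A5}, closure = {A1, A2, A3, A5} → lossless.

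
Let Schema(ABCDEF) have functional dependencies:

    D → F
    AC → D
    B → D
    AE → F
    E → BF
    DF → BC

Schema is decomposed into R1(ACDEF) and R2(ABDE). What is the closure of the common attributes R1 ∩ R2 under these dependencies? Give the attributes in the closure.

ABCDEF

R1 ∩ R2 = {ADE}.
D → F applies, adding F
E → BF applies, adding B
DF → BC applies, adding C
Closure: {ABCDEF}.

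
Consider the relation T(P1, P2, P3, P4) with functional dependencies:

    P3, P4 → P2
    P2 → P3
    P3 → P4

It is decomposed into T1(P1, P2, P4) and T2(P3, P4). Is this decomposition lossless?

Common attributes: T1 ∩ T2 = {P4}.
No dependency enlarges {P4}, so (P4)⁺ = {P4}.
The closure contains neither all of T1 = {P1, P2, P4} nor all of T2 = {P3, P4}, so the common attributes are not a superkey of either fragment. The join is lossy.

No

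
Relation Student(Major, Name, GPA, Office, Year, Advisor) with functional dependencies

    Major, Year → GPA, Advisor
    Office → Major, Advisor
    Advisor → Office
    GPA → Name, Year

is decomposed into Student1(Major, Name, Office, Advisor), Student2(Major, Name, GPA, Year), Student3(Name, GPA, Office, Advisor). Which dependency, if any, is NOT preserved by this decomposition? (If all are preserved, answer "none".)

Check Major, Year → GPA, Advisor: no single fragment contains all of {Major, GPA, Year, Advisor}, and the restricted closure of {Major, Year} across the fragments never reaches {GPA, Advisor}.
Office → Major, Advisor is preserved.
Advisor → Office is preserved.
GPA → Name, Year is preserved.

Major, Year → GPA, Advisor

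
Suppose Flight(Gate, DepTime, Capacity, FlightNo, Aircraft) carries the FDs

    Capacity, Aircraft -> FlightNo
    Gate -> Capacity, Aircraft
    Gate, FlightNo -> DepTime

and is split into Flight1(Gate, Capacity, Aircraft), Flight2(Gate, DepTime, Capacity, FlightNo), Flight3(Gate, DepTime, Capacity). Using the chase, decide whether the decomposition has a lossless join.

Chase test. Columns are Gate, DepTime, Capacity, FlightNo, Aircraft; row i has aⱼ where attribute j ∈ Flighti, else bᵢⱼ.
Initial tableau (one row per fragment):
  row 1: a1 b12 a3 b14 a5
  row 2: a1 a2 a3 a4 b25
  row 3: a1 a2 a3 b34 b35
Rows 1 and 2 agree on Gate; apply Gate→Capacity, Aircraft and equate their Capacity, Aircraft entries.
Rows 1 and 3 agree on Gate; apply Gate→Capacity, Aircraft and equate their Capacity, Aircraft entries.
Rows 1 and 2 agree on Capacity, Aircraft; apply Capacity, Aircraft→FlightNo and equate their FlightNo entries.
Rows 1 and 3 agree on Capacity, Aircraft; apply Capacity, Aircraft→FlightNo and equate their FlightNo entries.
Rows 1 and 2 agree on Gate, FlightNo; apply Gate, FlightNo→DepTime and equate their DepTime entries.
Row 1 is now all distinguished symbols — the join is lossless.

Yes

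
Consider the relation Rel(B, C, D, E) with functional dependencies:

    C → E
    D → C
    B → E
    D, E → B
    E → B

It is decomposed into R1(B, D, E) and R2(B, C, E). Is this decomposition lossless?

Common attributes: R1 ∩ R2 = {B, E}.
No dependency enlarges {B, E}, so (B, E)⁺ = {B, E}.
The closure contains neither all of R1 = {B, D, E} nor all of R2 = {B, C, E}, so the common attributes are not a superkey of either fragment. The join is lossy.

No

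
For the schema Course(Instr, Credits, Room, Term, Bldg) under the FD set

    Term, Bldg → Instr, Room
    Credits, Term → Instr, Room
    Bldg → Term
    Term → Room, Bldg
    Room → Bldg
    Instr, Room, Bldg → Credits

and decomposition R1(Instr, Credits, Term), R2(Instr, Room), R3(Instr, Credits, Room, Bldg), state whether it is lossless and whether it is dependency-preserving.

Lossless test (chase): Rows 2 and 3 agree on Room; apply Room→Bldg and equate their Bldg entries. Rows 2 and 3 agree on Instr, Room, Bldg; apply Instr, Room, Bldg→Credits and equate their Credits entries. Rows 2 and 3 agree on Bldg; apply Bldg→Term and equate their Term entries. No row becomes fully distinguished — the join is lossy.
Dependency preservation: the restricted closure of {Credits, Term} across the fragments never reaches {Instr, Room}, so Credits, Term → Instr, Room cannot be enforced without a join — not preserved.

lossy and not dependency-preserving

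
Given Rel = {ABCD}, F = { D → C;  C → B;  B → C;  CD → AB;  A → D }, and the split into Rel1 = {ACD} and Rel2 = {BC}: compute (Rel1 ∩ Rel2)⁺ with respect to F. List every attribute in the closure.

Rel1 ∩ Rel2 = {C}.
C → B applies, adding B
Closure: {BC}.

BC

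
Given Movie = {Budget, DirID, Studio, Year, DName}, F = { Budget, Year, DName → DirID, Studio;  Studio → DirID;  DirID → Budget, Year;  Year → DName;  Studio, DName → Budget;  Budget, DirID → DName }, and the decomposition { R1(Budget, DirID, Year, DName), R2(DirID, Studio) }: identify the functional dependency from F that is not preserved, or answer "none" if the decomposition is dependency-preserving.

Budget, Year, DName → DirID, Studio: restricted closure across fragments reaches DirID, Studio.
Studio → DirID lies within R2.
DirID → Budget, Year lies within R1.
Year → DName lies within R1.
Studio, DName → Budget: restricted closure across fragments reaches Budget.
Budget, DirID → DName lies within R1.
Every dependency is enforceable on the fragments, so the decomposition is dependency-preserving.

none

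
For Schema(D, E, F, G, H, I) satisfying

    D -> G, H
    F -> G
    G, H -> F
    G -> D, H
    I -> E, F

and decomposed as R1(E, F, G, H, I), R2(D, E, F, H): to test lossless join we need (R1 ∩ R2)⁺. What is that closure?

R1 ∩ R2 = {E, F, H}.
F → G applies, adding G
G → D, H applies, adding D
Closure: {D, E, F, G, H}.

D, E, F, G, H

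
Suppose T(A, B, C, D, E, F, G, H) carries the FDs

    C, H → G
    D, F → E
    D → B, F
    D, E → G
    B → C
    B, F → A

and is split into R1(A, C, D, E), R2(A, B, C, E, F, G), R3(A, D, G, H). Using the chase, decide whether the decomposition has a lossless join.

No

Chase test. Columns are A, B, C, D, E, F, G, H; row i has aⱼ where attribute j ∈ Ri, else bᵢⱼ.
Initial tableau (one row per fragment):
  row 1: a1 b12 a3 a4 a5 b16 b17 b18
  row 2: a1 a2 a3 b24 a5 a6 a7 b28
  row 3: a1 b32 b33 a4 b35 b36 a7 a8
Rows 1 and 3 agree on D; apply D→B, F and equate their B, F entries.
Rows 1 and 3 agree on B; apply B→C and equate their C entries.
Rows 1 and 3 agree on D, F; apply D, F→E and equate their E entries.
Rows 1 and 3 agree on D, E; apply D, E→G and equate their G entries.
No row becomes fully distinguished — the join is lossy.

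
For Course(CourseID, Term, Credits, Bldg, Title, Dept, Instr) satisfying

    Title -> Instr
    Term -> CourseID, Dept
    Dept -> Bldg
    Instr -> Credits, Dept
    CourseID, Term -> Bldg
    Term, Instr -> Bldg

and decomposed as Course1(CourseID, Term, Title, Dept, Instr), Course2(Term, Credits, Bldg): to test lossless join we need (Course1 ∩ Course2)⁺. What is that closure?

Course1 ∩ Course2 = {Term}.
Term → CourseID, Dept applies, adding CourseID, Dept
Dept → Bldg applies, adding Bldg
Closure: {CourseID, Term, Bldg, Dept}.

CourseID, Term, Bldg, Dept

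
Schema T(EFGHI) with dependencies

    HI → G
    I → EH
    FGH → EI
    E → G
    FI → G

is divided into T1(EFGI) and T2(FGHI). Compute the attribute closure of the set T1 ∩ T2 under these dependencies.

EFGHI

T1 ∩ T2 = {FGI}.
I → EH applies, adding EH
Closure: {EFGHI}.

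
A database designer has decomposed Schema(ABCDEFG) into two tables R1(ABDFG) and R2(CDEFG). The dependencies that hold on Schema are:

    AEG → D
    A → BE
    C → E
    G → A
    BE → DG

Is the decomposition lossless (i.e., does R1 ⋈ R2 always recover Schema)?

Yes

Common attributes: R1 ∩ R2 = {DFG}.
Closure of {DFG}: G → A applies, adding A; A → BE applies, adding BE. So (DFG)⁺ = {ABDEFG}.
This closure contains every attribute of R1, so R1 ∩ R2 → R1. The join is lossless.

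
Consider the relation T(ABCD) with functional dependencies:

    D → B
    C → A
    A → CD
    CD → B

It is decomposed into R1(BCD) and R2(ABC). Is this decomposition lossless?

Common attributes: R1 ∩ R2 = {BC}.
Closure of {BC}: C → A applies, adding A; A → CD applies, adding D. So (BC)⁺ = {ABCD}.
This closure contains every attribute of R1, so R1 ∩ R2 → R1. The join is lossless.

Yes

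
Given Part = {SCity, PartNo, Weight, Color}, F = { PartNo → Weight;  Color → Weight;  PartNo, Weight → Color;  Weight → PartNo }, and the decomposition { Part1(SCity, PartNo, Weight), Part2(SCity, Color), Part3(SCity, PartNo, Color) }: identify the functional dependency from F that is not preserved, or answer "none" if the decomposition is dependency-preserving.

none

PartNo → Weight lies within Part1.
Color → Weight: restricted closure across fragments reaches Weight.
PartNo, Weight → Color: restricted closure across fragments reaches Color.
Weight → PartNo lies within Part1.
Every dependency is enforceable on the fragments, so the decomposition is dependency-preserving.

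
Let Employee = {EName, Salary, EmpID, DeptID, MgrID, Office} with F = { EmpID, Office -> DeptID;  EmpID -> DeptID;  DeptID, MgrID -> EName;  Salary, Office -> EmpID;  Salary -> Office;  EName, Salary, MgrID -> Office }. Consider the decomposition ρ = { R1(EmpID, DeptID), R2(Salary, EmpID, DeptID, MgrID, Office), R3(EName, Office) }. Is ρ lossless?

No

Chase test. Columns are EName, Salary, EmpID, DeptID, MgrID, Office; row i has aⱼ where attribute j ∈ Ri, else bᵢⱼ.
Initial tableau (one row per fragment):
  row 1: b11 b12 a3 a4 b15 b16
  row 2: b21 a2 a3 a4 a5 a6
  row 3: a1 b32 b33 b34 b35 a6
No row becomes fully distinguished — the join is lossy.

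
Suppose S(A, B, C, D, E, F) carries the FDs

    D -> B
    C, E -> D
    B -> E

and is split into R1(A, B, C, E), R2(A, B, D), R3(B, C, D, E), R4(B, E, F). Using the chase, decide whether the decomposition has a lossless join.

Chase test. Columns are A, B, C, D, E, F; row i has aⱼ where attribute j ∈ Ri, else bᵢⱼ.
Initial tableau (one row per fragment):
  row 1: a1 a2 a3 b14 a5 b16
  row 2: a1 a2 b23 a4 b25 b26
  row 3: b31 a2 a3 a4 a5 b36
  row 4: b41 a2 b43 b44 a5 a6
Rows 1 and 3 agree on C, E; apply C, E→D and equate their D entries.
Rows 1 and 2 agree on B; apply B→E and equate their E entries.
No row becomes fully distinguished — the join is lossy.

No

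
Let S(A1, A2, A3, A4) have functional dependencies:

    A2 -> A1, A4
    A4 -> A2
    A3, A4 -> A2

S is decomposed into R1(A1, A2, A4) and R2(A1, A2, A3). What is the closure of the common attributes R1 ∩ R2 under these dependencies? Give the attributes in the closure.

A1, A2, A4

R1 ∩ R2 = {A1, A2}.
A2 → A1, A4 applies, adding A4
Closure: {A1, A2, A4}.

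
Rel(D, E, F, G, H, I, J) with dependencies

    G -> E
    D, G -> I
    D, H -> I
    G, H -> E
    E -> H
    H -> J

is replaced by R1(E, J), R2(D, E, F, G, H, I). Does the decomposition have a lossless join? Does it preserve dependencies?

Lossless test: (E)⁺ = {E, H, J}, which contains all of one fragment — lossless.
Dependency preservation: the restricted closure of {H} across the fragments never reaches {J}, so H → J cannot be enforced without a join — not preserved.

lossless but not dependency-preserving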